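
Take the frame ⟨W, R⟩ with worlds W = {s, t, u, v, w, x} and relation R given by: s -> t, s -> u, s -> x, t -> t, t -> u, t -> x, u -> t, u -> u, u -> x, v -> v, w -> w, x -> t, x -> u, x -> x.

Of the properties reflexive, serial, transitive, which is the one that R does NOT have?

reflexive

Reflexive: no — s is not related to itself.
Serial: yes — every world has a successor (e.g. s R t).
Transitive: yes — every two-step R-path is closed by a direct edge.
Only reflexive fails.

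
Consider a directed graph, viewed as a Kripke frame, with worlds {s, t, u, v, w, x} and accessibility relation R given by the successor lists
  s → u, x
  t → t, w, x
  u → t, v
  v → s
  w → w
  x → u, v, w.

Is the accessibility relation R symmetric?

Symmetric: no — s R u but not u R s.

No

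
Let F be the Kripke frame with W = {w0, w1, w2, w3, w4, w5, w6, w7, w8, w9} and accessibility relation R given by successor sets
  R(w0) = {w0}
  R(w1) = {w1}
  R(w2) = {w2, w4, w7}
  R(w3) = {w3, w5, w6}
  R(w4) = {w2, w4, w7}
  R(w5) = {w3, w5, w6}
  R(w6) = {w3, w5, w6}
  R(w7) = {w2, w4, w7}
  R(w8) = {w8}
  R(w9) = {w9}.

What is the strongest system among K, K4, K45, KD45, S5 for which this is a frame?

S5

Transitive (axiom 4): yes — every two-step R-path is closed by a direct edge.
Euclidean (axiom 5): yes — any two successors of a common world are R-related.
Serial (axiom D): yes — every world has a successor (e.g. w0 R w0).
Reflexive (axiom T): yes — every world is R-related to itself.
So F validates K, K4, K45, KD45, S5. The strongest is S5.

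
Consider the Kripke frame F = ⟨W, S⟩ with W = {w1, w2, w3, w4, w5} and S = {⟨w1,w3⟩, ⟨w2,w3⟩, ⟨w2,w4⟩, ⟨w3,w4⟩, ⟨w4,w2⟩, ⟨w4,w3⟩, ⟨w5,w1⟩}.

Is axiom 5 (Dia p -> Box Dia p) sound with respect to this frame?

By correspondence theory, 5 is valid on a frame iff S is Euclidean.
Euclidean: no — w4 S w3 and w4 S w2, but not w3 S w2.

No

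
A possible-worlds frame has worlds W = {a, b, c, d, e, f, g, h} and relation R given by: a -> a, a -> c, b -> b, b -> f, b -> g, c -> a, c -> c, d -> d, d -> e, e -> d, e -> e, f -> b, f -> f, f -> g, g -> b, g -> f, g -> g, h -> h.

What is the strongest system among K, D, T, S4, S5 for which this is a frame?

Serial (axiom D): yes — every world has a successor (e.g. a R a).
Reflexive (axiom T): yes — every world is R-related to itself.
Transitive (axiom 4): yes — every two-step R-path is closed by a direct edge.
Euclidean (axiom 5): yes — any two successors of a common world are R-related.
So F validates K, D, T, S4, S5. The strongest is S5.

S5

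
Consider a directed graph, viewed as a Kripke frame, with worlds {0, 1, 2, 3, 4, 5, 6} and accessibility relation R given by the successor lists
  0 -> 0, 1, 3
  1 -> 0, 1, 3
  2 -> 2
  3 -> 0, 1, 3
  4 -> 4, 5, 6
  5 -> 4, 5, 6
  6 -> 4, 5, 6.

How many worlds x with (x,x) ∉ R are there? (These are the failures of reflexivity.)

R is reflexive; there are no such worlds.

0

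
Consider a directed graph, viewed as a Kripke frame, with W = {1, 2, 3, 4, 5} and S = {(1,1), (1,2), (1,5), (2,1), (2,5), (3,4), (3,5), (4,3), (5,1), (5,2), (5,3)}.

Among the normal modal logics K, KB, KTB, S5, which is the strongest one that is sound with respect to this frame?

Symmetric (axiom B): yes — every pair in S has its reverse in S.
Reflexive (axiom T): no — 2 is not related to itself.
Euclidean (axiom 5): no — 3 S 4 and 3 S 5, but not 4 S 5.
So F validates K, KB; KTB would additionally require S to be reflexive. The strongest is KB.

KB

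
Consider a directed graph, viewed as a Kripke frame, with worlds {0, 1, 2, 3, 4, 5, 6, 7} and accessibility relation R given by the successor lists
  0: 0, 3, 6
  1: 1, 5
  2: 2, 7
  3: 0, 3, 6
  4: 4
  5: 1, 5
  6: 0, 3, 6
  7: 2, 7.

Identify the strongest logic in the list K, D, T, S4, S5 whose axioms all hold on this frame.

Serial (axiom D): yes — every world has a successor (e.g. 0 R 0).
Reflexive (axiom T): yes — every world is R-related to itself.
Transitive (axiom 4): yes — every two-step R-path is closed by a direct edge.
Euclidean (axiom 5): yes — any two successors of a common world are R-related.
So F validates K, D, T, S4, S5. The strongest is S5.

S5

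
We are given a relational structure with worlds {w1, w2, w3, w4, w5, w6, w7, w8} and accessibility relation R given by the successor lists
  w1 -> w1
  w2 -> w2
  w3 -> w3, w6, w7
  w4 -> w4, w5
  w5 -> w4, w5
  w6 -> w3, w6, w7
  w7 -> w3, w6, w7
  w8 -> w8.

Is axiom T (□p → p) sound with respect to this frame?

Yes

Axiom T corresponds to the accessibility relation being reflexive.
Reflexive: yes — every world is R-related to itself.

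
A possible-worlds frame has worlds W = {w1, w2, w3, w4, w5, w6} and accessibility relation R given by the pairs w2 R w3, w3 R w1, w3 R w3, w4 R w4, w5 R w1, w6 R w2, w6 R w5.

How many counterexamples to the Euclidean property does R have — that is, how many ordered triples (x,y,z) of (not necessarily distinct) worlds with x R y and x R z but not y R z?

Enumerating: (w3,w1,w1), (w3,w1,w3), (w5,w1,w1), (w6,w2,w2), (w6,w2,w5), (w6,w5,w2), (w6,w5,w5).

7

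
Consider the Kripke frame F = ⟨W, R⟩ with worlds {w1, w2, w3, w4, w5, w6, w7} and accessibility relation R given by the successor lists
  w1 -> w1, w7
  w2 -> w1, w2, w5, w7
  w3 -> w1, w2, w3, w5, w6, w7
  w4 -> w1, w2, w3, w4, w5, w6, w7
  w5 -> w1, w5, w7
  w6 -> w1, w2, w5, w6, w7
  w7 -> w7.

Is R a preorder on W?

Yes

Reflexive: yes — every world is R-related to itself.
Transitive: yes — every two-step R-path is closed by a direct edge.
So R is a preorder.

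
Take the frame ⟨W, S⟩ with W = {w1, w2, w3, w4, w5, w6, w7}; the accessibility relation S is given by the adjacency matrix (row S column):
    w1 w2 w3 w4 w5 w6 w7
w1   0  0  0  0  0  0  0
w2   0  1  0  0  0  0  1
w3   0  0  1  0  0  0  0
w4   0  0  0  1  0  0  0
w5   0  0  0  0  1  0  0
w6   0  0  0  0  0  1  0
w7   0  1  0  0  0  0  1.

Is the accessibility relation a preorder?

No

Reflexive: no — w1 is not related to itself.
Transitive: yes — every two-step S-path is closed by a direct edge.
So S is not a preorder.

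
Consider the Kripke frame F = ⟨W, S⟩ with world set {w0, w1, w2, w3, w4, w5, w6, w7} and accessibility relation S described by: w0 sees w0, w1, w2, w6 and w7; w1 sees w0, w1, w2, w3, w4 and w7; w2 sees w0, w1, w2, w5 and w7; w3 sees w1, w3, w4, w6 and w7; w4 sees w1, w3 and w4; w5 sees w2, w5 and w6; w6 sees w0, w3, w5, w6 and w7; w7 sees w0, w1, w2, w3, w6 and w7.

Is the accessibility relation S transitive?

Transitive: no — w0 S w1 and w1 S w3, but not w0 S w3.

No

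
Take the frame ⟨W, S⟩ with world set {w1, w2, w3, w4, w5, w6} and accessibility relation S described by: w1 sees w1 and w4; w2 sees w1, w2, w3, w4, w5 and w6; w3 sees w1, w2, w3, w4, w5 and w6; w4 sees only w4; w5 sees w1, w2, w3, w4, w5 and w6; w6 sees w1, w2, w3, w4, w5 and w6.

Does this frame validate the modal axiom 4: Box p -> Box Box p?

Axiom 4 corresponds to the accessibility relation being transitive.
Transitive: yes — every two-step S-path is closed by a direct edge.

Yes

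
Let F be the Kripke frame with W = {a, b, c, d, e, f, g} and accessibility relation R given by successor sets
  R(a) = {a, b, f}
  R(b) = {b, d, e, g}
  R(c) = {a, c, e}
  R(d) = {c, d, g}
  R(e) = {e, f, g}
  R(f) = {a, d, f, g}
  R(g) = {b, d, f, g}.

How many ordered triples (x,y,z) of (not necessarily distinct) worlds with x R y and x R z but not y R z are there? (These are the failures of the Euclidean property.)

26

Enumerating: (a,b,a), (a,b,f), (a,f,b), (b,d,b), (b,d,e), (b,e,b), (b,e,d), (b,g,e), (c,a,c), (c,a,e), (c,e,a), (c,e,c), … and 14 more.
Total: 26.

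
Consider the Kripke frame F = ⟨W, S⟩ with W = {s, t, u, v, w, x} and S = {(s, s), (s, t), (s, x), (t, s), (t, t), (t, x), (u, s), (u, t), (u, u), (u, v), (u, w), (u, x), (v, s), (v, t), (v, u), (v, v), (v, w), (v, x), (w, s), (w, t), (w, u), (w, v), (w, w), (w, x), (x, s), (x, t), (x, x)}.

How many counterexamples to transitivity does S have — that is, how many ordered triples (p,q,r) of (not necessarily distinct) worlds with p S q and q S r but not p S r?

S is transitive; there are no such tuples.

0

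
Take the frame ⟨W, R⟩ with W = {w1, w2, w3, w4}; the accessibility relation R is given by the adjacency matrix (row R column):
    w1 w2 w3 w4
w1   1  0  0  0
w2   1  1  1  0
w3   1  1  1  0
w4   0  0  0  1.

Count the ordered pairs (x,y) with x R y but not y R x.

2

Enumerating: (w2,w1), (w3,w1).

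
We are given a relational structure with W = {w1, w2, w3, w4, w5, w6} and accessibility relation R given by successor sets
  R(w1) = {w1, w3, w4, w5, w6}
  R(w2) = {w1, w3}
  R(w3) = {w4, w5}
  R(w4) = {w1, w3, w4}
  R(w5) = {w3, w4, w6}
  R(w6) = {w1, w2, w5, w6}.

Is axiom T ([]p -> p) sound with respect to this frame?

No

By correspondence theory, T is valid on a frame iff R is reflexive.
Reflexive: no — w2 is not related to itself.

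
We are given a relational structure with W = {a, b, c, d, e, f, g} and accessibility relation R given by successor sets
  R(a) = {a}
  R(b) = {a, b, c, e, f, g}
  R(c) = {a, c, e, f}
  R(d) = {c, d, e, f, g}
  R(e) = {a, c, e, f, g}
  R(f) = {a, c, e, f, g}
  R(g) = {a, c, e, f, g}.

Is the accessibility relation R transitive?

No

Transitive: no — c R e and e R g, but not c R g.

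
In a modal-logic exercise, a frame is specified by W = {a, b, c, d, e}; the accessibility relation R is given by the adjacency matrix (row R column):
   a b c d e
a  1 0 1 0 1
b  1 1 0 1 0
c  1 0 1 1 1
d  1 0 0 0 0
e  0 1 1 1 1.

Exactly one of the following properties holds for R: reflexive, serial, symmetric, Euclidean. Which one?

serial

Reflexive: no — d is not related to itself.
Serial: yes — every world has a successor (e.g. a R a).
Symmetric: no — a R e but not e R a.
Euclidean: no — b R a and b R d, but not a R d.
Only serial holds.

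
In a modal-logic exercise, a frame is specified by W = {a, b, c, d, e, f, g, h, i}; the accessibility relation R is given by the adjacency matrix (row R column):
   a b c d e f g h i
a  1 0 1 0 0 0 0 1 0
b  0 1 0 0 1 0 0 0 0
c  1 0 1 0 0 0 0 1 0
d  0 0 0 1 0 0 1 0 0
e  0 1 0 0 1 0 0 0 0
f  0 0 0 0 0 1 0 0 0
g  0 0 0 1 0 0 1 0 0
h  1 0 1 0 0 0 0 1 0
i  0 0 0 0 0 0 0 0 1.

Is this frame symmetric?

Yes

Symmetric: yes — every pair in R has its reverse in R.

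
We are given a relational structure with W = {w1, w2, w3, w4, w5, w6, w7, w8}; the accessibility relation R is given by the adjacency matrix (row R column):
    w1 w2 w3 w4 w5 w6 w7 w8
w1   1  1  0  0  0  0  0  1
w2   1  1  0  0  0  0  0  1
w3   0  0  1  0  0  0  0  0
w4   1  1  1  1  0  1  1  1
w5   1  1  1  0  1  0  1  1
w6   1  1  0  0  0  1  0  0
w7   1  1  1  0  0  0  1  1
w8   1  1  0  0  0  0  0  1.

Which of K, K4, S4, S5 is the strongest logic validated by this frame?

Transitive (axiom 4): no — w6 R w1 and w1 R w8, but not w6 R w8.
Reflexive (axiom T): yes — every world is R-related to itself.
Euclidean (axiom 5): no — w4 R w1 and w4 R w3, but not w1 R w3.
So F validates K; K4 would additionally require R to be transitive. The strongest is K.

K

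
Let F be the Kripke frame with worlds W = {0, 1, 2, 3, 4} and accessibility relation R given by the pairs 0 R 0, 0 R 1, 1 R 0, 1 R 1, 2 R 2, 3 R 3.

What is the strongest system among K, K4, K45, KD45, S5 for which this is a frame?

K45

Transitive (axiom 4): yes — every two-step R-path is closed by a direct edge.
Euclidean (axiom 5): yes — any two successors of a common world are R-related.
Serial (axiom D): no — 4 has no R-successor.
Reflexive (axiom T): no — 4 is not related to itself.
So F validates K, K4, K45; KD45 would additionally require R to be serial. The strongest is K45.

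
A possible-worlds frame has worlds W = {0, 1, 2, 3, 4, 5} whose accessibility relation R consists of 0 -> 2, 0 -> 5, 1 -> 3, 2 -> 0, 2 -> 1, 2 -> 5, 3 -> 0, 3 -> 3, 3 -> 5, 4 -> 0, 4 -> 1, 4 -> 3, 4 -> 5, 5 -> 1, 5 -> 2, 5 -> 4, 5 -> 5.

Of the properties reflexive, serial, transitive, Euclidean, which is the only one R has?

Reflexive: no — 0 is not related to itself.
Serial: yes — every world has a successor (e.g. 0 R 2).
Transitive: no — 0 R 2 and 2 R 1, but not 0 R 1.
Euclidean: no — 2 R 0 and 2 R 1, but not 0 R 1.
Only serial holds.

serial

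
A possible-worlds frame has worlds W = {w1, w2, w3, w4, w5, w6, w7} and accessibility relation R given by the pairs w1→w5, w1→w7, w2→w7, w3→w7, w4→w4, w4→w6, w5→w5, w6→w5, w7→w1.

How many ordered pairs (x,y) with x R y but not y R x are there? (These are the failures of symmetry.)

5

Enumerating: (w1,w5), (w2,w7), (w3,w7), (w4,w6), (w6,w5).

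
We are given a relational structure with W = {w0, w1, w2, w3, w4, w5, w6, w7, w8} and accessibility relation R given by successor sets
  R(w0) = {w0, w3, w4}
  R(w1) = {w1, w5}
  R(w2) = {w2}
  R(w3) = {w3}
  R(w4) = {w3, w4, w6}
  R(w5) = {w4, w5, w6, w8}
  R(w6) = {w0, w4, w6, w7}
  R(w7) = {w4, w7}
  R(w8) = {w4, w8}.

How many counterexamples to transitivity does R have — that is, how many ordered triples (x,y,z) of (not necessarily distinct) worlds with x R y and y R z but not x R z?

Enumerating: (w0,w4,w6), (w1,w5,w4), (w1,w5,w6), (w1,w5,w8), (w4,w6,w0), (w4,w6,w7), (w5,w4,w3), (w5,w6,w0), (w5,w6,w7), (w6,w0,w3), (w6,w4,w3), (w7,w4,w3), (w7,w4,w6), (w8,w4,w3), (w8,w4,w6).

15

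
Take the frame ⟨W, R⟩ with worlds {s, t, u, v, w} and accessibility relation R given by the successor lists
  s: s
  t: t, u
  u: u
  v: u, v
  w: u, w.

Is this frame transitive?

Yes

Transitive: yes — every two-step R-path is closed by a direct edge.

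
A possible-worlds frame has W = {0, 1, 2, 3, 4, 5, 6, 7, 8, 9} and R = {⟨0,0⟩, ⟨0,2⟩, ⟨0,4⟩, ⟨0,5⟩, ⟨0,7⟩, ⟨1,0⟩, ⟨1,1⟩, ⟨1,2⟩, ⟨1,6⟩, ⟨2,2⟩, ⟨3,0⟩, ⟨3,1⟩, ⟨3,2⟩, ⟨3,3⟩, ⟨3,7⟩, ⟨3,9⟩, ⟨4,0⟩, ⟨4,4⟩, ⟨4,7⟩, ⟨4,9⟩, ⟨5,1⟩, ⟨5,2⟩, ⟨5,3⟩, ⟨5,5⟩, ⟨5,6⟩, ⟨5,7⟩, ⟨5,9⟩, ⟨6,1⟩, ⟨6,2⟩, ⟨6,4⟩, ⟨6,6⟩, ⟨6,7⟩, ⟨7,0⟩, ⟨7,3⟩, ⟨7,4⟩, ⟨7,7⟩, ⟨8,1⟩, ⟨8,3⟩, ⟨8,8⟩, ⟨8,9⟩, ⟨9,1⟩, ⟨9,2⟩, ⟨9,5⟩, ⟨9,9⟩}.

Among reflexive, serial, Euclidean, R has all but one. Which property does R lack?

Reflexive: yes — every world is R-related to itself.
Serial: yes — every world has a successor (e.g. 0 R 0).
Euclidean: no — 0 R 2 and 0 R 4, but not 2 R 4.
Only Euclidean fails.

Euclidean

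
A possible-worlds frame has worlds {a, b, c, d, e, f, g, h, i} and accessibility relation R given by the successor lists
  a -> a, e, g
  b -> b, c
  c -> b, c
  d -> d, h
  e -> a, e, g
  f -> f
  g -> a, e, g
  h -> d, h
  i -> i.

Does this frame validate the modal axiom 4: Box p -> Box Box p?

Yes

Axiom 4 corresponds to the accessibility relation being transitive.
Transitive: yes — every two-step R-path is closed by a direct edge.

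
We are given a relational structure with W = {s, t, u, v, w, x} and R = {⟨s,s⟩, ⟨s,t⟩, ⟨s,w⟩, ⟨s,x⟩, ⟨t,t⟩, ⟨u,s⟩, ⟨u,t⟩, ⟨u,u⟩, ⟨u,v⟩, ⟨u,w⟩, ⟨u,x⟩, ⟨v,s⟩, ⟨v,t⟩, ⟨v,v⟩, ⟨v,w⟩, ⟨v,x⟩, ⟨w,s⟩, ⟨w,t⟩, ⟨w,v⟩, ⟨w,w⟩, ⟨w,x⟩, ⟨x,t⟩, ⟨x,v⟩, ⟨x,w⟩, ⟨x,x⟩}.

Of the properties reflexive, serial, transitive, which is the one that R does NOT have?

Reflexive: yes — every world is R-related to itself.
Serial: yes — every world has a successor (e.g. s R s).
Transitive: no — s R w and w R v, but not s R v.
Only transitive fails.

transitive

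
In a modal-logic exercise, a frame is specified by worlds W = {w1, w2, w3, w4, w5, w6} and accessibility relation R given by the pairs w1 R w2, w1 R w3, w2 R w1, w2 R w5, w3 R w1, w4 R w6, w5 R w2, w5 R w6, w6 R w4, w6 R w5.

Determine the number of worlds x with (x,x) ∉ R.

6

Enumerating: w1, w2, w3, w4, w5, w6.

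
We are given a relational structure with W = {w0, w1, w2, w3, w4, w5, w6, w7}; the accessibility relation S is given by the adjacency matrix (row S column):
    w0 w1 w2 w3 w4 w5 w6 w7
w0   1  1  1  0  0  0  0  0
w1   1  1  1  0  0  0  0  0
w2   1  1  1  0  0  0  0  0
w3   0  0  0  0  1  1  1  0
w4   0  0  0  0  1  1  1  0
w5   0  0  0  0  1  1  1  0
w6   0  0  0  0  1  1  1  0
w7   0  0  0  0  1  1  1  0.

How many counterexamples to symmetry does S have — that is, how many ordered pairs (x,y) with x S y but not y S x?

6

Enumerating: (w3,w4), (w3,w5), (w3,w6), (w7,w4), (w7,w5), (w7,w6).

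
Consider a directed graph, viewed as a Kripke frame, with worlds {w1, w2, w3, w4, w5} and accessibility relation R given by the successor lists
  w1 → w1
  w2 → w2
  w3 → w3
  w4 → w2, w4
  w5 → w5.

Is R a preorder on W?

Reflexive: yes — every world is R-related to itself.
Transitive: yes — every two-step R-path is closed by a direct edge.
So R is a preorder.

Yes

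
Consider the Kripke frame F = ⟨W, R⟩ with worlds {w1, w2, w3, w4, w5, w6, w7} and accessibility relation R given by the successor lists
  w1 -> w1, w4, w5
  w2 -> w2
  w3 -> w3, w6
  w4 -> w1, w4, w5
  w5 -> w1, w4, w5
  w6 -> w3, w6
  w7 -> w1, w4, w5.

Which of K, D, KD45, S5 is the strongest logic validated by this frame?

Serial (axiom D): yes — every world has a successor (e.g. w1 R w1).
Euclidean (axiom 5): yes — any two successors of a common world are R-related.
Transitive (axiom 4): yes — every two-step R-path is closed by a direct edge.
Reflexive (axiom T): no — w7 is not related to itself.
So F validates K, D, KD45; S5 would additionally require R to be reflexive. The strongest is KD45.

KD45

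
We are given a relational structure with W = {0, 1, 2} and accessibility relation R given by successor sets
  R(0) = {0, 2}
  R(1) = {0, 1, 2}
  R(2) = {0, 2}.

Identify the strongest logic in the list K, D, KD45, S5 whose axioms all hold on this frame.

Serial (axiom D): yes — every world has a successor (e.g. 0 R 0).
Euclidean (axiom 5): no — 1 R 0 and 1 R 1, but not 0 R 1.
Transitive (axiom 4): yes — every two-step R-path is closed by a direct edge.
Reflexive (axiom T): yes — every world is R-related to itself.
So F validates K, D; KD45 would additionally require R to be Euclidean. The strongest is D.

D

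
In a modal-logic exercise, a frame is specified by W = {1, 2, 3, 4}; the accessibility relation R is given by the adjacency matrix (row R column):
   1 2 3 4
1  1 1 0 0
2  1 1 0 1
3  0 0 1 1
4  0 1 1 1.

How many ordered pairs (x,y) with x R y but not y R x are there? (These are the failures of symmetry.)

R is symmetric; there are no such tuples.

0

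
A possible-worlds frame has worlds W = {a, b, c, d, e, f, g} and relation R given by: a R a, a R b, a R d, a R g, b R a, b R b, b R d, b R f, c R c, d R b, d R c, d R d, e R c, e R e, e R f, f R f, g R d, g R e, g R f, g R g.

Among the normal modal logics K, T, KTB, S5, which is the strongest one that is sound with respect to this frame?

T

Reflexive (axiom T): yes — every world is R-related to itself.
Symmetric (axiom B): no — a R d but not d R a.
Euclidean (axiom 5): no — a R b and a R g, but not b R g.
So F validates K, T; KTB would additionally require R to be symmetric. The strongest is T.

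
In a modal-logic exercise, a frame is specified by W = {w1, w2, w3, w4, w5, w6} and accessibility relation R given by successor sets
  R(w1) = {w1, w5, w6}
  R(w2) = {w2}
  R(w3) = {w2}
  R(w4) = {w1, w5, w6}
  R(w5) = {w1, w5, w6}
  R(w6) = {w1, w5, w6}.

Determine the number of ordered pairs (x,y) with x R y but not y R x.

Enumerating: (w3,w2), (w4,w1), (w4,w5), (w4,w6).

4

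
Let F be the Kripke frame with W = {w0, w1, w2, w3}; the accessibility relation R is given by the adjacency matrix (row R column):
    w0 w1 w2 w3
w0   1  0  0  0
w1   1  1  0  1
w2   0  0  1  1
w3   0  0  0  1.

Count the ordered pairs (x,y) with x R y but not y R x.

3

Enumerating: (w1,w0), (w1,w3), (w2,w3).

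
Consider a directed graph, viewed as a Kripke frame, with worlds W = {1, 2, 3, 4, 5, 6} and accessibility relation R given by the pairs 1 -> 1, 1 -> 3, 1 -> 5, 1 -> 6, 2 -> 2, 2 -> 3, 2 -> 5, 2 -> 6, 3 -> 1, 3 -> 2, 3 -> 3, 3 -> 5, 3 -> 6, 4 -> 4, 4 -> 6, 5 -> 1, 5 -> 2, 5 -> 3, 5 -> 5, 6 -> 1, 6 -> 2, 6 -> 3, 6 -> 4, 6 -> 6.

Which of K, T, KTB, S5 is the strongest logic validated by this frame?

Reflexive (axiom T): yes — every world is R-related to itself.
Symmetric (axiom B): yes — every pair in R has its reverse in R.
Euclidean (axiom 5): no — 1 R 5 and 1 R 6, but not 5 R 6.
So F validates K, T, KTB; S5 would additionally require R to be Euclidean. The strongest is KTB.

KTB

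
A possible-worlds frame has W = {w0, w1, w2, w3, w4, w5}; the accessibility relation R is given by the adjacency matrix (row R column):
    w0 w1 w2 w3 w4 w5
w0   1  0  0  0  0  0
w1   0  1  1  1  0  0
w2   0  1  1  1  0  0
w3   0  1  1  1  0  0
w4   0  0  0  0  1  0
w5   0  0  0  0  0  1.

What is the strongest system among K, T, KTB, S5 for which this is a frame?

S5

Reflexive (axiom T): yes — every world is R-related to itself.
Symmetric (axiom B): yes — every pair in R has its reverse in R.
Euclidean (axiom 5): yes — any two successors of a common world are R-related.
So F validates K, T, KTB, S5. The strongest is S5.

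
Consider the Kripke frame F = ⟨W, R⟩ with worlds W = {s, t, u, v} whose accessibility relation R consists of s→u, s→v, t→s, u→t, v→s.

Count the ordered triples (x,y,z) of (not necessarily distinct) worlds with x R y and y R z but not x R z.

Enumerating: (s,u,t), (s,v,s), (t,s,u), (t,s,v), (u,t,s), (v,s,u), (v,s,v).

7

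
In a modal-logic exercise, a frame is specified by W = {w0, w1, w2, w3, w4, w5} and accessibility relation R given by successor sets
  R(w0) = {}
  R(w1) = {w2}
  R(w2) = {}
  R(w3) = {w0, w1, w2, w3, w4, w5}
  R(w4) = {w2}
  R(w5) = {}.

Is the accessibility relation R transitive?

Transitive: yes — every two-step R-path is closed by a direct edge.

Yes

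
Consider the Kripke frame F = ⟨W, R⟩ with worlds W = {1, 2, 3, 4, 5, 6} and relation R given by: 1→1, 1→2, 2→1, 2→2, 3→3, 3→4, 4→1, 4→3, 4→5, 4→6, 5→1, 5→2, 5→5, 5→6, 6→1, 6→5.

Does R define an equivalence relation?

Reflexive: no — 4 is not related to itself.
Symmetric: no — 4 R 1 but not 1 R 4.
Transitive: no — 3 R 4 and 4 R 1, but not 3 R 1.
So R is not an equivalence relation.

No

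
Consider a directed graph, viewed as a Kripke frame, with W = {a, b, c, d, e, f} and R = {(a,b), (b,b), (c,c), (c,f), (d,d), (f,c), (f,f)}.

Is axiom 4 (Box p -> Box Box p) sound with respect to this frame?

Yes

Axiom 4 corresponds to the accessibility relation being transitive.
Transitive: yes — every two-step R-path is closed by a direct edge.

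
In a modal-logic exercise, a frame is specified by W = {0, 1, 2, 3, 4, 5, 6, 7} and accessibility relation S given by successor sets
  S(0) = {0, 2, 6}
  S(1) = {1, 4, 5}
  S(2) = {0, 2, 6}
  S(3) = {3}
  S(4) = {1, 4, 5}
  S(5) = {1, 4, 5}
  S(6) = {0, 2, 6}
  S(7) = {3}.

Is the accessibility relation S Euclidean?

Euclidean: yes — any two successors of a common world are S-related.

Yes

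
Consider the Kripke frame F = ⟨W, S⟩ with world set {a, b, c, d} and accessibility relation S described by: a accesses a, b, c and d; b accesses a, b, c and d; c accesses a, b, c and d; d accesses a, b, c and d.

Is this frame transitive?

Transitive: yes — every two-step S-path is closed by a direct edge.

Yes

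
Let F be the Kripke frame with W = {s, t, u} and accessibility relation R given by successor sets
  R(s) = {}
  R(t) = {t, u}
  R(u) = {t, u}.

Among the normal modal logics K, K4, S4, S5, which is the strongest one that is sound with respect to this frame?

Transitive (axiom 4): yes — every two-step R-path is closed by a direct edge.
Reflexive (axiom T): no — s is not related to itself.
Euclidean (axiom 5): yes — any two successors of a common world are R-related.
So F validates K, K4; S4 would additionally require R to be reflexive. The strongest is K4.

K4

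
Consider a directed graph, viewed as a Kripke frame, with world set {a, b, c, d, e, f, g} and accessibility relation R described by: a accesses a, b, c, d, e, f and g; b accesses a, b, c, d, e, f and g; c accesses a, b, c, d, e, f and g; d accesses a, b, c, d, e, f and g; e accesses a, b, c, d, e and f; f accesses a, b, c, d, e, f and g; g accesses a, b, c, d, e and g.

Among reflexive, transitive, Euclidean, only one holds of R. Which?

Reflexive: yes — every world is R-related to itself.
Transitive: no — e R a and a R g, but not e R g.
Euclidean: no — a R e and a R g, but not e R g.
Only reflexive holds.

reflexive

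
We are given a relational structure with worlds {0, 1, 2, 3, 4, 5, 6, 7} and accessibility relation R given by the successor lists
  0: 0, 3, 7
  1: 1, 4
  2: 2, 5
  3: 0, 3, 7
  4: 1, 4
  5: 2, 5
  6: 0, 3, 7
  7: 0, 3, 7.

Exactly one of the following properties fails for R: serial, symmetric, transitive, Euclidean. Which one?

Serial: yes — every world has a successor (e.g. 0 R 0).
Symmetric: no — 6 R 0 but not 0 R 6.
Transitive: yes — every two-step R-path is closed by a direct edge.
Euclidean: yes — any two successors of a common world are R-related.
Only symmetric fails.

symmetric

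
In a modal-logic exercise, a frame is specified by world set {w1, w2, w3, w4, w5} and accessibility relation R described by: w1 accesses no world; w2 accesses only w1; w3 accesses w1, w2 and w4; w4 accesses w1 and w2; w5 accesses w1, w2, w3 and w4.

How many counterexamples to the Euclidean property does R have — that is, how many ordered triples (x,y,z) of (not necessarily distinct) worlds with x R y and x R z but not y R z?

20

Enumerating: (w2,w1,w1), (w3,w1,w1), (w3,w1,w2), (w3,w1,w4), (w3,w2,w2), (w3,w2,w4), (w3,w4,w4), (w4,w1,w1), (w4,w1,w2), (w4,w2,w2), (w5,w1,w1), (w5,w1,w2), … and 8 more.
Total: 20.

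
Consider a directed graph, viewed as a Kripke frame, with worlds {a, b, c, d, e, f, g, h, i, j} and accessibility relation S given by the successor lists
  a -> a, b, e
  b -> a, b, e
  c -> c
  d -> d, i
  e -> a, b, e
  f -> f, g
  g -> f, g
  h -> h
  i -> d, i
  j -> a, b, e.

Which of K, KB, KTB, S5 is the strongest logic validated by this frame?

Symmetric (axiom B): no — j S a but not a S j.
Reflexive (axiom T): no — j is not related to itself.
Euclidean (axiom 5): yes — any two successors of a common world are S-related.
So F validates K; KB would additionally require S to be symmetric. The strongest is K.

K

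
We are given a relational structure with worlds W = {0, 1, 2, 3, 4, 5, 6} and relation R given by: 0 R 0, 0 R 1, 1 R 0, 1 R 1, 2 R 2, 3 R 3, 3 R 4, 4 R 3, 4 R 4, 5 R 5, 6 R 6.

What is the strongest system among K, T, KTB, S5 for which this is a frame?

S5

Reflexive (axiom T): yes — every world is R-related to itself.
Symmetric (axiom B): yes — every pair in R has its reverse in R.
Euclidean (axiom 5): yes — any two successors of a common world are R-related.
So F validates K, T, KTB, S5. The strongest is S5.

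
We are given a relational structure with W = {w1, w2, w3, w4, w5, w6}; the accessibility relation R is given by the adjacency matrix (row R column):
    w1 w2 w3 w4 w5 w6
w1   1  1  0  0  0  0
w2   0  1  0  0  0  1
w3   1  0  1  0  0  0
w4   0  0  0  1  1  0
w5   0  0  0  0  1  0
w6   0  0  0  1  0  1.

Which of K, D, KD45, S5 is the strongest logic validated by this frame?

Serial (axiom D): yes — every world has a successor (e.g. w1 R w1).
Euclidean (axiom 5): no — w1 R w2 and w1 R w1, but not w2 R w1.
Transitive (axiom 4): no — w1 R w2 and w2 R w6, but not w1 R w6.
Reflexive (axiom T): yes — every world is R-related to itself.
So F validates K, D; KD45 would additionally require R to be Euclidean and transitive. The strongest is D.

D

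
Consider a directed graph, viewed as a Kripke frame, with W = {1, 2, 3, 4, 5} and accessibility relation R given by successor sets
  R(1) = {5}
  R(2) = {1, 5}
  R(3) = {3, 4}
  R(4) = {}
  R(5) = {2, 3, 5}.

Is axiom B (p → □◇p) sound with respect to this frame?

By correspondence theory, B is valid on a frame iff R is symmetric.
Symmetric: no — 1 R 5 but not 5 R 1.

No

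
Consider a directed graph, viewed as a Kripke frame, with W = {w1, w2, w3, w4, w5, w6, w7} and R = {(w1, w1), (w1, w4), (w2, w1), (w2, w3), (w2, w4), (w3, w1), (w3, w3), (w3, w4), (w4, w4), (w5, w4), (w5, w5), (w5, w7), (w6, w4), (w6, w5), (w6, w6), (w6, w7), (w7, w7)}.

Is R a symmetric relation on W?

No

Symmetric: no — w1 R w4 but not w4 R w1.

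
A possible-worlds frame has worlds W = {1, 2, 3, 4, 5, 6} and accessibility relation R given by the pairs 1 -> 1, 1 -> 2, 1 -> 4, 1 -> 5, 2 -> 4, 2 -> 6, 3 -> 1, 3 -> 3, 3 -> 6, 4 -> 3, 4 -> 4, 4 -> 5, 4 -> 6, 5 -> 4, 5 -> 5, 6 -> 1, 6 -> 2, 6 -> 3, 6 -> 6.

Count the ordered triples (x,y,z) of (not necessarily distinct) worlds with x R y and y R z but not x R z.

20

Enumerating: (1,2,6), (1,4,3), (1,4,6), (2,4,3), (2,4,5), (2,6,1), (2,6,2), (2,6,3), (3,1,2), (3,1,4), (3,1,5), (3,6,2), … and 8 more.
Total: 20.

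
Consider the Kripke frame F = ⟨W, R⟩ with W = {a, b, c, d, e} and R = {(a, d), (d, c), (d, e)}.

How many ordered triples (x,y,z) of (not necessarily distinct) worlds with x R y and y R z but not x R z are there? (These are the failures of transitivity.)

2

Enumerating: (a,d,c), (a,d,e).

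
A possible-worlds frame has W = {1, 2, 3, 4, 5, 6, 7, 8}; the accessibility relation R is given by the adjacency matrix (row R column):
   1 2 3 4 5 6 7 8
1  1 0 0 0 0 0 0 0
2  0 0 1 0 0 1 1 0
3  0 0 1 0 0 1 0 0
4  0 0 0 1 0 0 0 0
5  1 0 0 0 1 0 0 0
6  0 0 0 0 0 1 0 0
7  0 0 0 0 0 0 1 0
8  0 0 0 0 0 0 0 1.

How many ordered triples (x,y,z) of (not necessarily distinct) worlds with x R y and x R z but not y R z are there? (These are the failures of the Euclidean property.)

7

Enumerating: (2,3,7), (2,6,3), (2,6,7), (2,7,3), (2,7,6), (3,6,3), (5,1,5).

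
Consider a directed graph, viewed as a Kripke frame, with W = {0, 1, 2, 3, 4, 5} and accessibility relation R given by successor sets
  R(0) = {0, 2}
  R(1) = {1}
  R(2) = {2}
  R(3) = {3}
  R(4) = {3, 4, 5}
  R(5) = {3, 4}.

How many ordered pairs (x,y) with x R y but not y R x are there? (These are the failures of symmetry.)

Enumerating: (0,2), (4,3), (5,3).

3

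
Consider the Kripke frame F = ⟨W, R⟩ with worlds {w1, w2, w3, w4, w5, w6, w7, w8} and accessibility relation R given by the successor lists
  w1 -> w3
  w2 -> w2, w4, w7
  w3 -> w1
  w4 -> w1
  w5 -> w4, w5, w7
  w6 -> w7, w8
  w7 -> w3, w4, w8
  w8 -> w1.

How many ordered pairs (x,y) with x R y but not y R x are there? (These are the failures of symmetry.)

Enumerating: (w2,w4), (w2,w7), (w4,w1), (w5,w4), (w5,w7), (w6,w7), (w6,w8), (w7,w3), (w7,w4), (w7,w8), (w8,w1).

11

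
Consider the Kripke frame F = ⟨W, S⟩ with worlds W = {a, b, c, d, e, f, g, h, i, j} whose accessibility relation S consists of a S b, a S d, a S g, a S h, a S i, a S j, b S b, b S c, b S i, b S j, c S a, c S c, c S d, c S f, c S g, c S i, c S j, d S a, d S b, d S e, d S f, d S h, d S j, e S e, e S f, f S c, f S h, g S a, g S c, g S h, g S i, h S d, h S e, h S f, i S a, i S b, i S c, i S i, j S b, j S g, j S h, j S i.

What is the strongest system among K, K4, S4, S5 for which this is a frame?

K

Transitive (axiom 4): no — a S b and b S c, but not a S c.
Reflexive (axiom T): no — a is not related to itself.
Euclidean (axiom 5): no — a S b and a S d, but not b S d.
So F validates K; K4 would additionally require S to be transitive. The strongest is K.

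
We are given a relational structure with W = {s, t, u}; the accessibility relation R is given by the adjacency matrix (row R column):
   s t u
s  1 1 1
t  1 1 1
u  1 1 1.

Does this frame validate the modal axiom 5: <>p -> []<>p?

Yes

By correspondence theory, 5 is valid on a frame iff R is Euclidean.
Euclidean: yes — any two successors of a common world are R-related.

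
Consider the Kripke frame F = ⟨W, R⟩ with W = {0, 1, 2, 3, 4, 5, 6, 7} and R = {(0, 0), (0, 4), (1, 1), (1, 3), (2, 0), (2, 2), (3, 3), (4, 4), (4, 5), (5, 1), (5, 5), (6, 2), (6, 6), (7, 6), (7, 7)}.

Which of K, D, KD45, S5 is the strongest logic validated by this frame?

Serial (axiom D): yes — every world has a successor (e.g. 0 R 0).
Euclidean (axiom 5): no — 0 R 4 and 0 R 0, but not 4 R 0.
Transitive (axiom 4): no — 0 R 4 and 4 R 5, but not 0 R 5.
Reflexive (axiom T): yes — every world is R-related to itself.
So F validates K, D; KD45 would additionally require R to be Euclidean and transitive. The strongest is D.

D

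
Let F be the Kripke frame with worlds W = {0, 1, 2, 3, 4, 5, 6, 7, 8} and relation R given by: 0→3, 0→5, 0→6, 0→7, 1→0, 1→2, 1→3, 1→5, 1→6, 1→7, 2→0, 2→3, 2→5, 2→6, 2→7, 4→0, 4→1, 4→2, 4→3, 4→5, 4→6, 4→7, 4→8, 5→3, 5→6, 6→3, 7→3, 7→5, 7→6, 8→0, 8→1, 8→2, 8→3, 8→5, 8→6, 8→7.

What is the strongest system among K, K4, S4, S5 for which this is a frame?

Transitive (axiom 4): yes — every two-step R-path is closed by a direct edge.
Reflexive (axiom T): no — 0 is not related to itself.
Euclidean (axiom 5): no — 0 R 3 and 0 R 5, but not 3 R 5.
So F validates K, K4; S4 would additionally require R to be reflexive. The strongest is K4.

K4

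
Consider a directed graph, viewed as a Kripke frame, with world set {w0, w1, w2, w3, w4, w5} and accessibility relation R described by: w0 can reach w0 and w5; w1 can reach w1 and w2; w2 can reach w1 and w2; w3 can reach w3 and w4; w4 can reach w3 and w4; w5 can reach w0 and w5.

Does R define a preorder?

Yes

Reflexive: yes — every world is R-related to itself.
Transitive: yes — every two-step R-path is closed by a direct edge.
So R is a preorder.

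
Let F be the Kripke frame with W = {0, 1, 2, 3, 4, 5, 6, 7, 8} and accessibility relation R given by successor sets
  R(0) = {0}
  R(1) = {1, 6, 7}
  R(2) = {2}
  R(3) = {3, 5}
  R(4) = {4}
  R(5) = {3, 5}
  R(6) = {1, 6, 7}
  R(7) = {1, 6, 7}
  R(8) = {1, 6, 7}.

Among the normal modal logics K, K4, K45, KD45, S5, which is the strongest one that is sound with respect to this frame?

KD45

Transitive (axiom 4): yes — every two-step R-path is closed by a direct edge.
Euclidean (axiom 5): yes — any two successors of a common world are R-related.
Serial (axiom D): yes — every world has a successor (e.g. 0 R 0).
Reflexive (axiom T): no — 8 is not related to itself.
So F validates K, K4, K45, KD45; S5 would additionally require R to be reflexive. The strongest is KD45.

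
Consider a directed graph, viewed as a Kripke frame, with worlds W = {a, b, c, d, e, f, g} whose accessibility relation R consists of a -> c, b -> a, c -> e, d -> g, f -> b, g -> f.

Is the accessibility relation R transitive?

No

Transitive: no — a R c and c R e, but not a R e.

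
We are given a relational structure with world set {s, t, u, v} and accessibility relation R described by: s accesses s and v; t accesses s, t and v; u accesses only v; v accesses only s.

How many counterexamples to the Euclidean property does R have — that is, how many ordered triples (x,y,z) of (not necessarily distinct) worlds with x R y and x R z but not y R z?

Enumerating: (s,v,v), (t,s,t), (t,v,t), (t,v,v), (u,v,v).

5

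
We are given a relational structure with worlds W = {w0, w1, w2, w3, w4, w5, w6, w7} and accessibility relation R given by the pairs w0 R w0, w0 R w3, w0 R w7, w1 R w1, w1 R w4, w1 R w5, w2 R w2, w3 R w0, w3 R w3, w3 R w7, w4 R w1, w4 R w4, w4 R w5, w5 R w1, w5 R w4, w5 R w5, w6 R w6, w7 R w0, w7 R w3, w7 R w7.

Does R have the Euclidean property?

Euclidean: yes — any two successors of a common world are R-related.

Yes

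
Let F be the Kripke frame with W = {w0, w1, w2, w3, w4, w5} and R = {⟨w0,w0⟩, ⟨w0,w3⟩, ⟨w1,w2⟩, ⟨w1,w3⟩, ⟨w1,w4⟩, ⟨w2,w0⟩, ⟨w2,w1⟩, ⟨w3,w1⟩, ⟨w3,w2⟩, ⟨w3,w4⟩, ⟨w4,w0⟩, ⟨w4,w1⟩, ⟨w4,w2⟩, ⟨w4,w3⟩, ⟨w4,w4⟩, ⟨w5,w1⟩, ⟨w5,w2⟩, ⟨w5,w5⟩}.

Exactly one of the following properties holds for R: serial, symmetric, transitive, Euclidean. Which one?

serial

Serial: yes — every world has a successor (e.g. w0 R w0).
Symmetric: no — w0 R w3 but not w3 R w0.
Transitive: no — w0 R w3 and w3 R w1, but not w0 R w1.
Euclidean: no — w1 R w2 and w1 R w3, but not w2 R w3.
Only serial holds.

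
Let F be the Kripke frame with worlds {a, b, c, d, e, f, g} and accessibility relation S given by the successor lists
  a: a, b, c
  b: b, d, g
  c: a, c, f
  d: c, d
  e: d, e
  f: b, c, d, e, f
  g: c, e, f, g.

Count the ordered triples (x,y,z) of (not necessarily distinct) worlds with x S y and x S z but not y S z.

Enumerating: (a,b,a), (a,b,c), (a,c,b), (b,d,b), (b,d,g), (b,g,b), (b,g,d), (c,a,f), (c,f,a), (d,c,d), (e,d,e), (f,b,c), … and 17 more.
Total: 29.

29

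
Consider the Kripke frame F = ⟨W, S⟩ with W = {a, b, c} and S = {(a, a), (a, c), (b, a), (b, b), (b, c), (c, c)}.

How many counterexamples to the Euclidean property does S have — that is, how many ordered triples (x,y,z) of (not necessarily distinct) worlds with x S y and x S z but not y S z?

Enumerating: (a,c,a), (b,a,b), (b,c,a), (b,c,b).

4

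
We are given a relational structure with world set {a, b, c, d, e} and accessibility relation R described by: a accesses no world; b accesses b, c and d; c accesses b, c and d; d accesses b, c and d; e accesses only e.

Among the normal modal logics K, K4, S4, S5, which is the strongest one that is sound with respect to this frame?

Transitive (axiom 4): yes — every two-step R-path is closed by a direct edge.
Reflexive (axiom T): no — a is not related to itself.
Euclidean (axiom 5): yes — any two successors of a common world are R-related.
So F validates K, K4; S4 would additionally require R to be reflexive. The strongest is K4.

K4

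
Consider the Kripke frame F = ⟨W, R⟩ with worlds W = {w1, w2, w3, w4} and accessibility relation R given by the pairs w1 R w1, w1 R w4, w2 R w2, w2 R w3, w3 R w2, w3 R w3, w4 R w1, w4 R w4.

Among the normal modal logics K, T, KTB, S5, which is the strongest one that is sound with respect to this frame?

Reflexive (axiom T): yes — every world is R-related to itself.
Symmetric (axiom B): yes — every pair in R has its reverse in R.
Euclidean (axiom 5): yes — any two successors of a common world are R-related.
So F validates K, T, KTB, S5. The strongest is S5.

S5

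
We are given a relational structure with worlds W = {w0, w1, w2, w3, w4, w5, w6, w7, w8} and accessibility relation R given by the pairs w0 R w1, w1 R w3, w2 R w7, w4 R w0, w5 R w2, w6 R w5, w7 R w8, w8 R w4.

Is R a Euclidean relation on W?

No

Euclidean: no — w0 R w1 and w0 R w1, but not w1 R w1.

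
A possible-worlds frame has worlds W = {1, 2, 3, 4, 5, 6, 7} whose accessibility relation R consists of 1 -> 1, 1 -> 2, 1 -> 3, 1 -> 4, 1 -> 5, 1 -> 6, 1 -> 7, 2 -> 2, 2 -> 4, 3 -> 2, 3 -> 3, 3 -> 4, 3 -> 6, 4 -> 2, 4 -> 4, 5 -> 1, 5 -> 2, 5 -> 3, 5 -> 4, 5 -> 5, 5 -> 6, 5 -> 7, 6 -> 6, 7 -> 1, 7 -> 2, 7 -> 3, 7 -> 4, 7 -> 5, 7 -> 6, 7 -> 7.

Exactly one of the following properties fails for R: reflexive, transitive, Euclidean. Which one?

Euclidean

Reflexive: yes — every world is R-related to itself.
Transitive: yes — every two-step R-path is closed by a direct edge.
Euclidean: no — 1 R 2 and 1 R 3, but not 2 R 3.
Only Euclidean fails.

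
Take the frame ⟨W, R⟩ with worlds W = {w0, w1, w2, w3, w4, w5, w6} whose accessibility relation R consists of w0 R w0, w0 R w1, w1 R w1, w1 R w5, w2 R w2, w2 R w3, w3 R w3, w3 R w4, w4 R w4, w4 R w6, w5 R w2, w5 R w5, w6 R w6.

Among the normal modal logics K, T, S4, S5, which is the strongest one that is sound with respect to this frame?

Reflexive (axiom T): yes — every world is R-related to itself.
Transitive (axiom 4): no — w0 R w1 and w1 R w5, but not w0 R w5.
Euclidean (axiom 5): no — w0 R w1 and w0 R w0, but not w1 R w0.
So F validates K, T; S4 would additionally require R to be transitive. The strongest is T.

T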